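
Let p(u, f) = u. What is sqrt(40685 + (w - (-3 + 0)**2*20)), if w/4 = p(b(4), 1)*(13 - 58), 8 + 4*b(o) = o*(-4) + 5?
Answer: 4*sqrt(2585) ≈ 203.37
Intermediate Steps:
b(o) = -3/4 - o (b(o) = -2 + (o*(-4) + 5)/4 = -2 + (-4*o + 5)/4 = -2 + (5 - 4*o)/4 = -2 + (5/4 - o) = -3/4 - o)
w = 855 (w = 4*((-3/4 - 1*4)*(13 - 58)) = 4*((-3/4 - 4)*(-45)) = 4*(-19/4*(-45)) = 4*(855/4) = 855)
sqrt(40685 + (w - (-3 + 0)**2*20)) = sqrt(40685 + (855 - (-3 + 0)**2*20)) = sqrt(40685 + (855 - (-3)**2*20)) = sqrt(40685 + (855 - 9*20)) = sqrt(40685 + (855 - 1*180)) = sqrt(40685 + (855 - 180)) = sqrt(40685 + 675) = sqrt(41360) = 4*sqrt(2585)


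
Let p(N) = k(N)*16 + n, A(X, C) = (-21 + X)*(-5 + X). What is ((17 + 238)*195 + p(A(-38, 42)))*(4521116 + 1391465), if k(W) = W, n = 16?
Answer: 534101179473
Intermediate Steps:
p(N) = 16 + 16*N (p(N) = N*16 + 16 = 16*N + 16 = 16 + 16*N)
((17 + 238)*195 + p(A(-38, 42)))*(4521116 + 1391465) = ((17 + 238)*195 + (16 + 16*(105 + (-38)**2 - 26*(-38))))*(4521116 + 1391465) = (255*195 + (16 + 16*(105 + 1444 + 988)))*5912581 = (49725 + (16 + 16*2537))*5912581 = (49725 + (16 + 40592))*5912581 = (49725 + 40608)*5912581 = 90333*5912581 = 534101179473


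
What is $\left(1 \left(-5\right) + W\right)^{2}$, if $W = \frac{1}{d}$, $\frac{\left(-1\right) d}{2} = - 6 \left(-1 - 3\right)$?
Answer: $\frac{58081}{2304} \approx 25.209$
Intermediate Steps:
$d = -48$ ($d = - 2 \left(- 6 \left(-1 - 3\right)\right) = - 2 \left(\left(-6\right) \left(-4\right)\right) = \left(-2\right) 24 = -48$)
$W = - \frac{1}{48}$ ($W = \frac{1}{-48} = - \frac{1}{48} \approx -0.020833$)
$\left(1 \left(-5\right) + W\right)^{2} = \left(1 \left(-5\right) - \frac{1}{48}\right)^{2} = \left(-5 - \frac{1}{48}\right)^{2} = \left(- \frac{241}{48}\right)^{2} = \frac{58081}{2304}$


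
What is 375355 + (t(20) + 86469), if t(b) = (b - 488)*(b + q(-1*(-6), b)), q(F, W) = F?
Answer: 449656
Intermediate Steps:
t(b) = (-488 + b)*(6 + b) (t(b) = (b - 488)*(b - 1*(-6)) = (-488 + b)*(b + 6) = (-488 + b)*(6 + b))
375355 + (t(20) + 86469) = 375355 + ((-2928 + 20**2 - 482*20) + 86469) = 375355 + ((-2928 + 400 - 9640) + 86469) = 375355 + (-12168 + 86469) = 375355 + 74301 = 449656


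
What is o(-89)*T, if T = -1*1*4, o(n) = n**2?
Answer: -31684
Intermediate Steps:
T = -4 (T = -1*4 = -4)
o(-89)*T = (-89)**2*(-4) = 7921*(-4) = -31684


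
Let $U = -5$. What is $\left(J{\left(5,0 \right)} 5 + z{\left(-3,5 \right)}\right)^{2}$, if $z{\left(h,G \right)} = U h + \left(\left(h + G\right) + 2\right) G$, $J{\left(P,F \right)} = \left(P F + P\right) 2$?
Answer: $7225$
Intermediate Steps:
$J{\left(P,F \right)} = 2 P + 2 F P$ ($J{\left(P,F \right)} = \left(F P + P\right) 2 = \left(P + F P\right) 2 = 2 P + 2 F P$)
$z{\left(h,G \right)} = - 5 h + G \left(2 + G + h\right)$ ($z{\left(h,G \right)} = - 5 h + \left(\left(h + G\right) + 2\right) G = - 5 h + \left(\left(G + h\right) + 2\right) G = - 5 h + \left(2 + G + h\right) G = - 5 h + G \left(2 + G + h\right)$)
$\left(J{\left(5,0 \right)} 5 + z{\left(-3,5 \right)}\right)^{2} = \left(2 \cdot 5 \left(1 + 0\right) 5 + \left(5^{2} - -15 + 2 \cdot 5 + 5 \left(-3\right)\right)\right)^{2} = \left(2 \cdot 5 \cdot 1 \cdot 5 + \left(25 + 15 + 10 - 15\right)\right)^{2} = \left(10 \cdot 5 + 35\right)^{2} = \left(50 + 35\right)^{2} = 85^{2} = 7225$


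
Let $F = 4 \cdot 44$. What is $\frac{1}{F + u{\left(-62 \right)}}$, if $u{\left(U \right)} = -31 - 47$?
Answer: $\frac{1}{98} \approx 0.010204$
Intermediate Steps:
$u{\left(U \right)} = -78$
$F = 176$
$\frac{1}{F + u{\left(-62 \right)}} = \frac{1}{176 - 78} = \frac{1}{98}$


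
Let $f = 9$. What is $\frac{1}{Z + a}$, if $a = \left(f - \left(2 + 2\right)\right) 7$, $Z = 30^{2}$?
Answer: $\frac{1}{935} \approx 0.0010695$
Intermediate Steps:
$Z = 900$
$a = 35$ ($a = \left(9 - \left(2 + 2\right)\right) 7 = \left(9 - 4\right) 7 = 5 \cdot 7 = 35$)
$\frac{1}{Z + a} = \frac{1}{900 + 35} = \frac{1}{935}$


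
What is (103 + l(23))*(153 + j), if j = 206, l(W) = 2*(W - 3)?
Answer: 51337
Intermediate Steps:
l(W) = -6 + 2*W (l(W) = 2*(-3 + W) = -6 + 2*W)
(103 + l(23))*(153 + j) = (103 + (-6 + 2*23))*(153 + 206) = (103 + (-6 + 46))*359 = (103 + 40)*359 = 143*359 = 51337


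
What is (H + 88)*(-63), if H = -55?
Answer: -2079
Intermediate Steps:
(H + 88)*(-63) = (-55 + 88)*(-63) = 33*(-63) = -2079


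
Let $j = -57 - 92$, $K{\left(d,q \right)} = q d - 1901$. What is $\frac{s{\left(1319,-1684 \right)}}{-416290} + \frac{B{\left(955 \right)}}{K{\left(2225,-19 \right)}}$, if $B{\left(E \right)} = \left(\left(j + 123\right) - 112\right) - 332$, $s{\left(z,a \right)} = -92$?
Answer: $\frac{49930123}{4597506760} \approx 0.01086$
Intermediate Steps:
$K{\left(d,q \right)} = -1901 + d q$ ($K{\left(d,q \right)} = d q - 1901 = -1901 + d q$)
$j = -149$
$B{\left(E \right)} = -470$ ($B{\left(E \right)} = \left(\left(-149 + 123\right) - 112\right) - 332 = \left(-26 - 112\right) - 332 = -138 - 332 = -470$)
$\frac{s{\left(1319,-1684 \right)}}{-416290} + \frac{B{\left(955 \right)}}{K{\left(2225,-19 \right)}} = - \frac{92}{-416290} - \frac{470}{-1901 + 2225 \left(-19\right)} = \left(-92\right) \left(- \frac{1}{416290}\right) - \frac{470}{-1901 - 42275} = \frac{46}{208145} - \frac{470}{-44176} = \frac{46}{208145} - - \frac{235}{22088} = \frac{46}{208145} + \frac{235}{22088} = \frac{49930123}{4597506760}$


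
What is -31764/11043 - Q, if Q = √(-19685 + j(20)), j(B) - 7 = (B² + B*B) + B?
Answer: -10588/3681 - I*√18858 ≈ -2.8764 - 137.32*I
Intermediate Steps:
j(B) = 7 + B + 2*B² (j(B) = 7 + ((B² + B*B) + B) = 7 + ((B² + B²) + B) = 7 + (2*B² + B) = 7 + (B + 2*B²) = 7 + B + 2*B²)
Q = I*√18858 (Q = √(-19685 + (7 + 20 + 2*20²)) = √(-19685 + (7 + 20 + 2*400)) = √(-19685 + (7 + 20 + 800)) = √(-19685 + 827) = √(-18858) = I*√18858 ≈ 137.32*I)
-31764/11043 - Q = -31764/11043 - I*√18858 = -31764*1/11043 - I*√18858 = -10588/3681 - I*√18858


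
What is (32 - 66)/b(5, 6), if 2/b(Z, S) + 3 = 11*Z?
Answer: -884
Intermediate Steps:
b(Z, S) = 2/(-3 + 11*Z)
(32 - 66)/b(5, 6) = (32 - 66)/((2/(-3 + 11*5))) = -34/(2/(-3 + 55)) = -34/(2/52) = -34/(2*(1/52)) = -34/(1/26) = 26*(-34) = -884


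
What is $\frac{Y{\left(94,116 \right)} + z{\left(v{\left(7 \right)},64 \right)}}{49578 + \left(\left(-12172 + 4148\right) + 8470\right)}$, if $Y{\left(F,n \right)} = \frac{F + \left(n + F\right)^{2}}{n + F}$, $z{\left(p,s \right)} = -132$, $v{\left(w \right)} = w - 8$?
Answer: $\frac{8237}{5252520} \approx 0.0015682$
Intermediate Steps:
$v{\left(w \right)} = -8 + w$
$Y{\left(F,n \right)} = \frac{F + \left(F + n\right)^{2}}{F + n}$
$\frac{Y{\left(94,116 \right)} + z{\left(v{\left(7 \right)},64 \right)}}{49578 + \left(\left(-12172 + 4148\right) + 8470\right)} = \frac{\left(94 + 116 + \frac{94}{94 + 116}\right) - 132}{49578 + \left(\left(-12172 + 4148\right) + 8470\right)} = \frac{\left(94 + 116 + \frac{94}{210}\right) - 132}{49578 + \left(-8024 + 8470\right)} = \frac{\left(94 + 116 + 94 \cdot \frac{1}{210}\right) - 132}{49578 + 446} = \frac{\left(94 + 116 + \frac{47}{105}\right) - 132}{50024} = \left(\frac{22097}{105} - 132\right) \frac{1}{50024} = \frac{8237}{105} \cdot \frac{1}{50024} = \frac{8237}{5252520}$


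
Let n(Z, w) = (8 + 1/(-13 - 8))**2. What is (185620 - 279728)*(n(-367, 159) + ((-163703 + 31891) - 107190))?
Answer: 1416621073892/63 ≈ 2.2486e+10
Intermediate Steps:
n(Z, w) = 27889/441 (n(Z, w) = (8 + 1/(-21))**2 = (8 - 1/21)**2 = (167/21)**2 = 27889/441)
(185620 - 279728)*(n(-367, 159) + ((-163703 + 31891) - 107190)) = (185620 - 279728)*(27889/441 + ((-163703 + 31891) - 107190)) = -94108*(27889/441 + (-131812 - 107190)) = -94108*(27889/441 - 239002) = -94108*(-105371993/441) = 1416621073892/63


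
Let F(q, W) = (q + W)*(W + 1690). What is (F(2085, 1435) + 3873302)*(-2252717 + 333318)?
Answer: -28547800985498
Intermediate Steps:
F(q, W) = (1690 + W)*(W + q) (F(q, W) = (W + q)*(1690 + W) = (1690 + W)*(W + q))
(F(2085, 1435) + 3873302)*(-2252717 + 333318) = ((1435**2 + 1690*1435 + 1690*2085 + 1435*2085) + 3873302)*(-2252717 + 333318) = ((2059225 + 2425150 + 3523650 + 2991975) + 3873302)*(-1919399) = (11000000 + 3873302)*(-1919399) = 14873302*(-1919399) = -28547800985498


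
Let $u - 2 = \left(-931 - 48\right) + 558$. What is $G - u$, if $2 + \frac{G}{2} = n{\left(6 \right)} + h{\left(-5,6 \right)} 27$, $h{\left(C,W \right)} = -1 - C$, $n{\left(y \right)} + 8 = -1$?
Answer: $613$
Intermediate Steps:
$n{\left(y \right)} = -9$ ($n{\left(y \right)} = -8 - 1 = -9$)
$u = -419$ ($u = 2 + \left(\left(-931 - 48\right) + 558\right) = 2 + \left(-979 + 558\right) = 2 - 421 = -419$)
$G = 194$ ($G = -4 + 2 \left(-9 + \left(-1 - -5\right) 27\right) = -4 + 2 \left(-9 + \left(-1 + 5\right) 27\right) = -4 + 2 \left(-9 + 4 \cdot 27\right) = -4 + 2 \left(-9 + 108\right) = -4 + 2 \cdot 99 = -4 + 198 = 194$)
$G - u = 194 - -419 = 194 + 419 = 613$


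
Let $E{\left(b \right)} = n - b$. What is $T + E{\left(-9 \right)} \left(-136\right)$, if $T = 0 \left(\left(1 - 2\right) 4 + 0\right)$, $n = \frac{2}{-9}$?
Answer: $- \frac{10744}{9} \approx -1193.8$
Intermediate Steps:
$n = - \frac{2}{9}$ ($n = 2 \left(- \frac{1}{9}\right) = - \frac{2}{9} \approx -0.22222$)
$T = 0$ ($T = 0 \left(\left(-1\right) 4 + 0\right) = 0 \left(-4 + 0\right) = 0 \left(-4\right) = 0$)
$E{\left(b \right)} = - \frac{2}{9} - b$
$T + E{\left(-9 \right)} \left(-136\right) = 0 + \left(- \frac{2}{9} - -9\right) \left(-136\right) = 0 + \left(- \frac{2}{9} + 9\right) \left(-136\right) = 0 + \frac{79}{9} \left(-136\right) = 0 - \frac{10744}{9} = - \frac{10744}{9}$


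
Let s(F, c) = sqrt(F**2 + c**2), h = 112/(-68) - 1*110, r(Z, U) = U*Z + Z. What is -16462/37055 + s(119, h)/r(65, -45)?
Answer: -16462/37055 - sqrt(7694933)/48620 ≈ -0.50131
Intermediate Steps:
r(Z, U) = Z + U*Z
h = -1898/17 (h = 112*(-1/68) - 110 = -28/17 - 110 = -1898/17 ≈ -111.65)
-16462/37055 + s(119, h)/r(65, -45) = -16462/37055 + sqrt(119**2 + (-1898/17)**2)/((65*(1 - 45))) = -16462*1/37055 + sqrt(14161 + 3602404/289)/((65*(-44))) = -16462/37055 + sqrt(7694933/289)/(-2860) = -16462/37055 + (sqrt(7694933)/17)*(-1/2860) = -16462/37055 - sqrt(7694933)/48620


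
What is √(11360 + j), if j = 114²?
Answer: 2*√6089 ≈ 156.06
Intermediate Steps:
j = 12996
√(11360 + j) = √(11360 + 12996) = √24356 = 2*√6089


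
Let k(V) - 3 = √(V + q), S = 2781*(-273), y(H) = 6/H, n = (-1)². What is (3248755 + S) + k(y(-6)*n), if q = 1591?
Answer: 2489545 + √1590 ≈ 2.4896e+6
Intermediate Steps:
n = 1
S = -759213
k(V) = 3 + √(1591 + V) (k(V) = 3 + √(V + 1591) = 3 + √(1591 + V))
(3248755 + S) + k(y(-6)*n) = (3248755 - 759213) + (3 + √(1591 + (6/(-6))*1)) = 2489542 + (3 + √(1591 + (6*(-⅙))*1)) = 2489542 + (3 + √(1591 - 1*1)) = 2489542 + (3 + √(1591 - 1)) = 2489542 + (3 + √1590) = 2489545 + √1590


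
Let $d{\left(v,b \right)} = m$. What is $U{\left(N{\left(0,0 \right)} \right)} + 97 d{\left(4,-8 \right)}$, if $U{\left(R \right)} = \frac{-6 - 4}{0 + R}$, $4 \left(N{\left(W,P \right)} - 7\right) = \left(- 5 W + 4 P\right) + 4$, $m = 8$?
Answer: $\frac{3099}{4} \approx 774.75$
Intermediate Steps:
$d{\left(v,b \right)} = 8$
$N{\left(W,P \right)} = 8 + P - \frac{5 W}{4}$ ($N{\left(W,P \right)} = 7 + \frac{\left(- 5 W + 4 P\right) + 4}{4} = 7 + \frac{4 - 5 W + 4 P}{4} = 7 + \left(1 + P - \frac{5 W}{4}\right) = 8 + P - \frac{5 W}{4}$)
$U{\left(R \right)} = - \frac{10}{R}$
$U{\left(N{\left(0,0 \right)} \right)} + 97 d{\left(4,-8 \right)} = - \frac{10}{8 + 0 - 0} + 97 \cdot 8 = - \frac{10}{8 + 0 + 0} + 776 = - \frac{10}{8} + 776 = \left(-10\right) \frac{1}{8} + 776 = - \frac{5}{4} + 776 = \frac{3099}{4}$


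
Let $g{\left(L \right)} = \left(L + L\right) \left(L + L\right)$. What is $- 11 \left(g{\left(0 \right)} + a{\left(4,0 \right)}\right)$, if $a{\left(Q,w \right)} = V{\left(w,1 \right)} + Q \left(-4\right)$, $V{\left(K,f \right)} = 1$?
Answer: $165$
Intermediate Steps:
$g{\left(L \right)} = 4 L^{2}$ ($g{\left(L \right)} = 2 L 2 L = 4 L^{2}$)
$a{\left(Q,w \right)} = 1 - 4 Q$ ($a{\left(Q,w \right)} = 1 + Q \left(-4\right) = 1 - 4 Q$)
$- 11 \left(g{\left(0 \right)} + a{\left(4,0 \right)}\right) = - 11 \left(4 \cdot 0^{2} + \left(1 - 16\right)\right) = - 11 \left(4 \cdot 0 + \left(1 - 16\right)\right) = - 11 \left(0 - 15\right) = \left(-11\right) \left(-15\right) = 165$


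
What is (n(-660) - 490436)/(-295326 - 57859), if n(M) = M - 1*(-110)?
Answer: 490986/353185 ≈ 1.3902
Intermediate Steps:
n(M) = 110 + M (n(M) = M + 110 = 110 + M)
(n(-660) - 490436)/(-295326 - 57859) = ((110 - 660) - 490436)/(-295326 - 57859) = (-550 - 490436)/(-353185) = -490986*(-1/353185) = 490986/353185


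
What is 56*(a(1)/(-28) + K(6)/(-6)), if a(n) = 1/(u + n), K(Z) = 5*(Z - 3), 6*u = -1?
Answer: -712/5 ≈ -142.40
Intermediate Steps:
u = -⅙ (u = (⅙)*(-1) = -⅙ ≈ -0.16667)
K(Z) = -15 + 5*Z (K(Z) = 5*(-3 + Z) = -15 + 5*Z)
a(n) = 1/(-⅙ + n)
56*(a(1)/(-28) + K(6)/(-6)) = 56*((6/(-1 + 6*1))/(-28) + (-15 + 5*6)/(-6)) = 56*((6/(-1 + 6))*(-1/28) + (-15 + 30)*(-⅙)) = 56*((6/5)*(-1/28) + 15*(-⅙)) = 56*((6*(⅕))*(-1/28) - 5/2) = 56*((6/5)*(-1/28) - 5/2) = 56*(-3/70 - 5/2) = 56*(-89/35) = -712/5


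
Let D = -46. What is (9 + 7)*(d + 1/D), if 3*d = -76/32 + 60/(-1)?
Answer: -22978/69 ≈ -333.01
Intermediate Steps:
d = -499/24 (d = (-76/32 + 60/(-1))/3 = (-76*1/32 + 60*(-1))/3 = (-19/8 - 60)/3 = (⅓)*(-499/8) = -499/24 ≈ -20.792)
(9 + 7)*(d + 1/D) = (9 + 7)*(-499/24 + 1/(-46)) = 16*(-499/24 - 1/46) = 16*(-11489/552) = -22978/69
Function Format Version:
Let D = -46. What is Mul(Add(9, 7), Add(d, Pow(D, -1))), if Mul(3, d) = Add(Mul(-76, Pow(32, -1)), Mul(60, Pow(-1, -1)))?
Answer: Rational(-22978, 69) ≈ -333.01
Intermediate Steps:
d = Rational(-499, 24) (d = Mul(Rational(1, 3), Add(Mul(-76, Pow(32, -1)), Mul(60, Pow(-1, -1)))) = Mul(Rational(1, 3), Add(Mul(-76, Rational(1, 32)), Mul(60, -1))) = Mul(Rational(1, 3), Add(Rational(-19, 8), -60)) = Mul(Rational(1, 3), Rational(-499, 8)) = Rational(-499, 24) ≈ -20.792)
Mul(Add(9, 7), Add(d, Pow(D, -1))) = Mul(Add(9, 7), Add(Rational(-499, 24), Pow(-46, -1))) = Mul(16, Add(Rational(-499, 24), Rational(-1, 46))) = Mul(16, Rational(-11489, 552)) = Rational(-22978, 69)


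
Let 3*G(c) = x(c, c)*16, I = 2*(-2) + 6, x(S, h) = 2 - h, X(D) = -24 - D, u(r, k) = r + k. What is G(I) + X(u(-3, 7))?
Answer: -28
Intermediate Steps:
u(r, k) = k + r
I = 2 (I = -4 + 6 = 2)
G(c) = 32/3 - 16*c/3 (G(c) = ((2 - c)*16)/3 = (32 - 16*c)/3 = 32/3 - 16*c/3)
G(I) + X(u(-3, 7)) = (32/3 - 16/3*2) + (-24 - (7 - 3)) = (32/3 - 32/3) + (-24 - 1*4) = 0 + (-24 - 4) = 0 - 28 = -28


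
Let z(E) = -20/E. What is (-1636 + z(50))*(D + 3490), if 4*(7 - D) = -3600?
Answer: -35976254/5 ≈ -7.1952e+6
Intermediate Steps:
D = 907 (D = 7 - ¼*(-3600) = 7 + 900 = 907)
(-1636 + z(50))*(D + 3490) = (-1636 - 20/50)*(907 + 3490) = (-1636 - 20*1/50)*4397 = (-1636 - ⅖)*4397 = -8182/5*4397 = -35976254/5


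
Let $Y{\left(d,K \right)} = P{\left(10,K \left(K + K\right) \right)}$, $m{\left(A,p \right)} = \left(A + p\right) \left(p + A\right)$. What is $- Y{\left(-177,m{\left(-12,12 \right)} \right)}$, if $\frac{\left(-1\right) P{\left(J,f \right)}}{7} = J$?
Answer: $70$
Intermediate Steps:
$m{\left(A,p \right)} = \left(A + p\right)^{2}$ ($m{\left(A,p \right)} = \left(A + p\right) \left(A + p\right) = \left(A + p\right)^{2}$)
$P{\left(J,f \right)} = - 7 J$
$Y{\left(d,K \right)} = -70$ ($Y{\left(d,K \right)} = \left(-7\right) 10 = -70$)
$- Y{\left(-177,m{\left(-12,12 \right)} \right)} = \left(-1\right) \left(-70\right) = 70$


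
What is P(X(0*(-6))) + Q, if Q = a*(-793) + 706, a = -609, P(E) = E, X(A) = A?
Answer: 483643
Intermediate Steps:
Q = 483643 (Q = -609*(-793) + 706 = 482937 + 706 = 483643)
P(X(0*(-6))) + Q = 0*(-6) + 483643 = 0 + 483643 = 483643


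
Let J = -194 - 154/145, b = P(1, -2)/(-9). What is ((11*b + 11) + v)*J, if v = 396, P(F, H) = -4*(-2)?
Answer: -6741020/87 ≈ -77483.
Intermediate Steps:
P(F, H) = 8
b = -8/9 (b = 8/(-9) = 8*(-1/9) = -8/9 ≈ -0.88889)
J = -28284/145 (J = -194 - 154/145 = -28284/145 ≈ -195.06)
((11*b + 11) + v)*J = ((11*(-8/9) + 11) + 396)*(-28284/145) = ((-88/9 + 11) + 396)*(-28284/145) = (11/9 + 396)*(-28284/145) = (3575/9)*(-28284/145) = -6741020/87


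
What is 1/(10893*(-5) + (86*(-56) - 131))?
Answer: -1/59412 ≈ -1.6832e-5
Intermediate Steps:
1/(10893*(-5) + (86*(-56) - 131)) = 1/(-54465 + (-4816 - 131)) = 1/(-54465 - 4947) = 1/(-59412) = -1/59412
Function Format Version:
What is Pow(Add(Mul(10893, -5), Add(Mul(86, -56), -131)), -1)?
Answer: Rational(-1, 59412) ≈ -1.6832e-5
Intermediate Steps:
Pow(Add(Mul(10893, -5), Add(Mul(86, -56), -131)), -1) = Pow(Add(-54465, Add(-4816, -131)), -1) = Pow(Add(-54465, -4947), -1) = Pow(-59412, -1) = Rational(-1, 59412)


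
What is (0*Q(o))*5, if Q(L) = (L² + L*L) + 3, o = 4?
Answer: 0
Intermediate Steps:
Q(L) = 3 + 2*L² (Q(L) = (L² + L²) + 3 = 2*L² + 3 = 3 + 2*L²)
(0*Q(o))*5 = (0*(3 + 2*4²))*5 = (0*(3 + 2*16))*5 = (0*(3 + 32))*5 = (0*35)*5 = 0*5 = 0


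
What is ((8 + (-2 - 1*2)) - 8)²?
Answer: 16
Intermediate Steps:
((8 + (-2 - 1*2)) - 8)² = ((8 + (-2 - 2)) - 8)² = ((8 - 4) - 8)² = (4 - 8)² = (-4)² = 16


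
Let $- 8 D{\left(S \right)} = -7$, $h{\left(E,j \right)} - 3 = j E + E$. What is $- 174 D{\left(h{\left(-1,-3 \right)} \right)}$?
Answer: $- \frac{609}{4} \approx -152.25$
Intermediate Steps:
$h{\left(E,j \right)} = 3 + E + E j$ ($h{\left(E,j \right)} = 3 + \left(j E + E\right) = 3 + \left(E j + E\right) = 3 + \left(E + E j\right) = 3 + E + E j$)
$D{\left(S \right)} = \frac{7}{8}$ ($D{\left(S \right)} = \left(- \frac{1}{8}\right) \left(-7\right) = \frac{7}{8}$)
$- 174 D{\left(h{\left(-1,-3 \right)} \right)} = \left(-174\right) \frac{7}{8} = - \frac{609}{4}$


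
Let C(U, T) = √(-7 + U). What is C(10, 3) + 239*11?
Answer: 2629 + √3 ≈ 2630.7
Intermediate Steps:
C(10, 3) + 239*11 = √(-7 + 10) + 239*11 = √3 + 2629 = 2629 + √3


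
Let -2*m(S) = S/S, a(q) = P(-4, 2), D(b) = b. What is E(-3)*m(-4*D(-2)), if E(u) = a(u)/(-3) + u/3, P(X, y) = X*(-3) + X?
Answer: 11/6 ≈ 1.8333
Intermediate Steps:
P(X, y) = -2*X (P(X, y) = -3*X + X = -2*X)
a(q) = 8 (a(q) = -2*(-4) = 8)
E(u) = -8/3 + u/3 (E(u) = 8/(-3) + u/3 = 8*(-1/3) + u*(1/3) = -8/3 + u/3)
m(S) = -1/2 (m(S) = -S/(2*S) = -1/2*1 = -1/2)
E(-3)*m(-4*D(-2)) = (-8/3 + (1/3)*(-3))*(-1/2) = (-8/3 - 1)*(-1/2) = -11/3*(-1/2) = 11/6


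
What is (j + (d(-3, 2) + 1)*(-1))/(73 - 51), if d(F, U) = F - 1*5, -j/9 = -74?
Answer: 673/22 ≈ 30.591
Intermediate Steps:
j = 666 (j = -9*(-74) = 666)
d(F, U) = -5 + F (d(F, U) = F - 5 = -5 + F)
(j + (d(-3, 2) + 1)*(-1))/(73 - 51) = (666 + ((-5 - 3) + 1)*(-1))/(73 - 51) = (666 + (-8 + 1)*(-1))/22 = (666 - 7*(-1))*(1/22) = (666 + 7)*(1/22) = 673*(1/22) = 673/22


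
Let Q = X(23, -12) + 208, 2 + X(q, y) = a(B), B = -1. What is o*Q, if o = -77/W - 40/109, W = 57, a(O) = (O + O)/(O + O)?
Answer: -736437/2071 ≈ -355.59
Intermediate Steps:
a(O) = 1 (a(O) = (2*O)/((2*O)) = (2*O)*(1/(2*O)) = 1)
X(q, y) = -1 (X(q, y) = -2 + 1 = -1)
Q = 207 (Q = -1 + 208 = 207)
o = -10673/6213 (o = -77/57 - 40/109 = -10673/6213 ≈ -1.7178)
o*Q = -10673/6213*207 = -736437/2071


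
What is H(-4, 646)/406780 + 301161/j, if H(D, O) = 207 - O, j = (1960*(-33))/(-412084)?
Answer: 1092702908861/569492 ≈ 1.9187e+6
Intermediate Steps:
j = 16170/103021 (j = -64680*(-1/412084) = 16170/103021 ≈ 0.15696)
H(-4, 646)/406780 + 301161/j = (207 - 1*646)/406780 + 301161/(16170/103021) = (207 - 646)*(1/406780) + 301161*(103021/16170) = -439*1/406780 + 1477424161/770 = -439/406780 + 1477424161/770 = 1092702908861/569492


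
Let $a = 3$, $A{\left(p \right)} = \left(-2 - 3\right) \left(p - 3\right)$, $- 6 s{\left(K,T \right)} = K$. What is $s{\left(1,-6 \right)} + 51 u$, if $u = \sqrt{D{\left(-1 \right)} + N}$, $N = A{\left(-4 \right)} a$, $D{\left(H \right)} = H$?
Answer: $- \frac{1}{6} + 102 \sqrt{26} \approx 519.93$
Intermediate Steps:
$s{\left(K,T \right)} = - \frac{K}{6}$
$A{\left(p \right)} = 15 - 5 p$ ($A{\left(p \right)} = - 5 \left(-3 + p\right) = 15 - 5 p$)
$N = 105$ ($N = \left(15 - -20\right) 3 = \left(15 + 20\right) 3 = 35 \cdot 3 = 105$)
$u = 2 \sqrt{26}$ ($u = \sqrt{-1 + 105} = \sqrt{104} = 2 \sqrt{26} \approx 10.198$)
$s{\left(1,-6 \right)} + 51 u = \left(- \frac{1}{6}\right) 1 + 51 \cdot 2 \sqrt{26} = - \frac{1}{6} + 102 \sqrt{26}$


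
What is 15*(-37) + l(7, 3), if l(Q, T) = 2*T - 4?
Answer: -553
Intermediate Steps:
l(Q, T) = -4 + 2*T
15*(-37) + l(7, 3) = 15*(-37) + (-4 + 2*3) = -555 + (-4 + 6) = -555 + 2 = -553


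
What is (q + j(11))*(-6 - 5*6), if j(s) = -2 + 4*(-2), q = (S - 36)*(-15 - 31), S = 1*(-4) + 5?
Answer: -57600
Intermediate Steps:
S = 1 (S = -4 + 5 = 1)
q = 1610 (q = (1 - 36)*(-15 - 31) = -35*(-46) = 1610)
j(s) = -10 (j(s) = -2 - 8 = -10)
(q + j(11))*(-6 - 5*6) = (1610 - 10)*(-6 - 5*6) = 1600*(-6 - 30) = 1600*(-36) = -57600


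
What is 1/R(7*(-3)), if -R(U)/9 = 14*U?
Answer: 1/2646 ≈ 0.00037793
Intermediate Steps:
R(U) = -126*U
1/R(7*(-3)) = 1/(-882*(-3)) = 1/(-126*(-21)) = 1/2646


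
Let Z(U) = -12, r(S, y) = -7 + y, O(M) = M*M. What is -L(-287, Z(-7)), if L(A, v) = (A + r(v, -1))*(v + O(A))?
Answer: 24295315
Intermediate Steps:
O(M) = M²
L(A, v) = (-8 + A)*(v + A²) (L(A, v) = (A + (-7 - 1))*(v + A²) = (A - 8)*(v + A²) = (-8 + A)*(v + A²))
-L(-287, Z(-7)) = -((-287)³ - 8*(-12) - 8*(-287)² - 287*(-12)) = -(-23639903 + 96 - 8*82369 + 3444) = -(-23639903 + 96 - 658952 + 3444) = -1*(-24295315) = 24295315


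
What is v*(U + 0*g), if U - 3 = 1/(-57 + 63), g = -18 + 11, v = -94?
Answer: -893/3 ≈ -297.67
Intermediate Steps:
g = -7
U = 19/6 (U = 3 + 1/(-57 + 63) = 3 + 1/6 = 19/6 ≈ 3.1667)
v*(U + 0*g) = -94*(19/6 + 0*(-7)) = -94*(19/6 + 0) = -94*19/6 = -893/3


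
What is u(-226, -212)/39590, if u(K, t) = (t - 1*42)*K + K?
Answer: 28589/19795 ≈ 1.4443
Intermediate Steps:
u(K, t) = K + K*(-42 + t) (u(K, t) = (t - 42)*K + K = (-42 + t)*K + K = K*(-42 + t) + K = K + K*(-42 + t))
u(-226, -212)/39590 = -226*(-41 - 212)/39590 = -226*(-253)*(1/39590) = 57178*(1/39590) = 28589/19795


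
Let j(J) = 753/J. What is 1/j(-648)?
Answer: -216/251 ≈ -0.86056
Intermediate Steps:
1/j(-648) = 1/(753/(-648)) = 1/(753*(-1/648)) = 1/(-251/216) = -216/251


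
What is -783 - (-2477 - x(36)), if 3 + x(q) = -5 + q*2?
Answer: 1758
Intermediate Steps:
x(q) = -8 + 2*q (x(q) = -3 + (-5 + q*2) = -3 + (-5 + 2*q) = -8 + 2*q)
-783 - (-2477 - x(36)) = -783 - (-2477 - (-8 + 2*36)) = -783 - (-2477 - (-8 + 72)) = -783 - (-2477 - 1*64) = -783 - (-2477 - 64) = -783 - 1*(-2541) = -783 + 2541 = 1758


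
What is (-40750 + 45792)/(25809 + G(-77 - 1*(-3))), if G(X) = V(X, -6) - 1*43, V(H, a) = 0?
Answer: 2521/12883 ≈ 0.19568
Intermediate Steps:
G(X) = -43 (G(X) = 0 - 1*43 = 0 - 43 = -43)
(-40750 + 45792)/(25809 + G(-77 - 1*(-3))) = (-40750 + 45792)/(25809 - 43) = 5042/25766 = 5042*(1/25766) = 2521/12883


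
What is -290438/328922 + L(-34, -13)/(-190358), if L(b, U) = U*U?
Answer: -27671392311/31306467038 ≈ -0.88389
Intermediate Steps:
L(b, U) = U**2
-290438/328922 + L(-34, -13)/(-190358) = -290438/328922 + (-13)**2/(-190358) = -290438*1/328922 + 169*(-1/190358) = -145219/164461 - 169/190358 = -27671392311/31306467038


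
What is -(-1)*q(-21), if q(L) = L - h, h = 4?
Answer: -25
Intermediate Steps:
q(L) = -4 + L (q(L) = L - 4 = -4 + L)
-(-1)*q(-21) = -(-1)*(-4 - 21) = -(-1)*(-25) = -1*25 = -25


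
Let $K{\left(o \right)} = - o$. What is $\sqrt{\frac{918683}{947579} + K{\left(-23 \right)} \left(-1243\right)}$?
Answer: $\frac{14 i \sqrt{130966137761227}}{947579} \approx 169.08 i$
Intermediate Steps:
$\sqrt{\frac{918683}{947579} + K{\left(-23 \right)} \left(-1243\right)} = \sqrt{\frac{918683}{947579} + \left(-1\right) \left(-23\right) \left(-1243\right)} = \sqrt{918683 \cdot \frac{1}{947579} + 23 \left(-1243\right)} = \sqrt{\frac{918683}{947579} - 28589} = \sqrt{- \frac{27089417348}{947579}} = \frac{14 i \sqrt{130966137761227}}{947579}$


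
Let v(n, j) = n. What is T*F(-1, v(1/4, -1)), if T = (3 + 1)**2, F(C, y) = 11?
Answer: 176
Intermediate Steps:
T = 16 (T = 4**2 = 16)
T*F(-1, v(1/4, -1)) = 16*11 = 176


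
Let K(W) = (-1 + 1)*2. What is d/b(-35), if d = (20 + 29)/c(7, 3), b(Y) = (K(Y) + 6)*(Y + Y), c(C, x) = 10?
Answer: -7/600 ≈ -0.011667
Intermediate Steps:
K(W) = 0 (K(W) = 0*2 = 0)
b(Y) = 12*Y (b(Y) = (0 + 6)*(Y + Y) = 6*(2*Y) = 12*Y)
d = 49/10 (d = (20 + 29)/10 = 49*(1/10) = 49/10 ≈ 4.9000)
d/b(-35) = (49/10)/(12*(-35)) = (49/10)/(-420) = -1/420*49/10 = -7/600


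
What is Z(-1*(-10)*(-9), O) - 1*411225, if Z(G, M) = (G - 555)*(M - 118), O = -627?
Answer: 69300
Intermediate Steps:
Z(G, M) = (-555 + G)*(-118 + M)
Z(-1*(-10)*(-9), O) - 1*411225 = (65490 - 555*(-627) - 118*(-1*(-10))*(-9) + (-1*(-10)*(-9))*(-627)) - 1*411225 = (65490 + 347985 - 1180*(-9) + (10*(-9))*(-627)) - 411225 = (65490 + 347985 - 118*(-90) - 90*(-627)) - 411225 = (65490 + 347985 + 10620 + 56430) - 411225 = 480525 - 411225 = 69300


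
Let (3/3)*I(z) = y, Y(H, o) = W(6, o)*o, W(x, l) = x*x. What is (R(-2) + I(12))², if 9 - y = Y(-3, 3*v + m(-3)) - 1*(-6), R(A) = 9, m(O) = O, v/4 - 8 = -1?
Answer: 8433216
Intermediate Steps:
v = 28 (v = 32 + 4*(-1) = 32 - 4 = 28)
W(x, l) = x²
Y(H, o) = 36*o (Y(H, o) = 6²*o = 36*o)
y = -2913 (y = 9 - (36*(3*28 - 3) - 1*(-6)) = 9 - (36*(84 - 3) + 6) = 9 - (36*81 + 6) = 9 - (2916 + 6) = 9 - 1*2922 = 9 - 2922 = -2913)
I(z) = -2913
(R(-2) + I(12))² = (9 - 2913)² = (-2904)² = 8433216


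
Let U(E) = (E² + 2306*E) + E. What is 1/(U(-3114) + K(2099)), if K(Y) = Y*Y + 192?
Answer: 1/6918991 ≈ 1.4453e-7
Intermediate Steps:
U(E) = E² + 2307*E
K(Y) = 192 + Y² (K(Y) = Y² + 192 = 192 + Y²)
1/(U(-3114) + K(2099)) = 1/(-3114*(2307 - 3114) + (192 + 2099²)) = 1/(-3114*(-807) + (192 + 4405801)) = 1/(2512998 + 4405993) = 1/6918991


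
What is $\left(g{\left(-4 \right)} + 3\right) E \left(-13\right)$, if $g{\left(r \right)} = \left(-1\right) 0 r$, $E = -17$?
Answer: $663$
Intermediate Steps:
$g{\left(r \right)} = 0$ ($g{\left(r \right)} = 0 r = 0$)
$\left(g{\left(-4 \right)} + 3\right) E \left(-13\right) = \left(0 + 3\right) \left(-17\right) \left(-13\right) = 3 \left(-17\right) \left(-13\right) = \left(-51\right) \left(-13\right) = 663$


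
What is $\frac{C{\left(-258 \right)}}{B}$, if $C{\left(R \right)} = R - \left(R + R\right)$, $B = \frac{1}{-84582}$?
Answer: $-21822156$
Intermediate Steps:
$B = - \frac{1}{84582} \approx -1.1823 \cdot 10^{-5}$
$C{\left(R \right)} = - R$ ($C{\left(R \right)} = R - 2 R = - R$)
$\frac{C{\left(-258 \right)}}{B} = \frac{\left(-1\right) \left(-258\right)}{- \frac{1}{84582}} = 258 \left(-84582\right) = -21822156$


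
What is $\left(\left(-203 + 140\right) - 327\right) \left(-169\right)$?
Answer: $65910$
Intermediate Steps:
$\left(\left(-203 + 140\right) - 327\right) \left(-169\right) = \left(-63 - 327\right) \left(-169\right) = \left(-390\right) \left(-169\right) = 65910$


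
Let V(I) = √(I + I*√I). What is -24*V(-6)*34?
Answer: -816*√(-6 - 6*I*√6) ≈ -1813.1 + 2698.6*I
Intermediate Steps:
V(I) = √(I + I^(3/2))
-24*V(-6)*34 = -24*√(-6 + (-6)^(3/2))*34 = -24*√(-6 - 6*I*√6)*34 = -816*√(-6 - 6*I*√6)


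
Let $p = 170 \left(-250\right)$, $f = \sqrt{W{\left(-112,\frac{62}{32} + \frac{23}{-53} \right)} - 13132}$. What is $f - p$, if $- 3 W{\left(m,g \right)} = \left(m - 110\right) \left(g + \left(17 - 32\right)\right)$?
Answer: $42500 + \frac{i \sqrt{635091898}}{212} \approx 42500.0 + 118.87 i$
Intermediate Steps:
$W{\left(m,g \right)} = - \frac{\left(-110 + m\right) \left(-15 + g\right)}{3}$ ($W{\left(m,g \right)} = - \frac{\left(m - 110\right) \left(g + \left(17 - 32\right)\right)}{3} = - \frac{\left(-110 + m\right) \left(g - 15\right)}{3} = - \frac{\left(-110 + m\right) \left(-15 + g\right)}{3}$)
$f = \frac{i \sqrt{635091898}}{212}$ ($f = \sqrt{\left(-550 + 5 \left(-112\right) + \frac{110 \left(\frac{62}{32} + \frac{23}{-53}\right)}{3} - \frac{1}{3} \left(\frac{62}{32} + \frac{23}{-53}\right) \left(-112\right)\right) - 13132} = \sqrt{\left(-550 - 560 + \frac{110 \left(62 \cdot \frac{1}{32} + 23 \left(- \frac{1}{53}\right)\right)}{3} - \frac{1}{3} \left(62 \cdot \frac{1}{32} + 23 \left(- \frac{1}{53}\right)\right) \left(-112\right)\right) - 13132} = \sqrt{\left(-550 - 560 + \frac{110 \left(\frac{31}{16} - \frac{23}{53}\right)}{3} - \frac{1}{3} \left(\frac{31}{16} - \frac{23}{53}\right) \left(-112\right)\right) - 13132} = \sqrt{\left(-550 - 560 + \frac{110}{3} \cdot \frac{1275}{848} - \frac{425}{848} \left(-112\right)\right) - 13132} = \sqrt{\left(-550 - 560 + \frac{23375}{424} + \frac{2975}{53}\right) - 13132} = \sqrt{- \frac{423465}{424} - 13132} = \sqrt{- \frac{5991433}{424}} = \frac{i \sqrt{635091898}}{212} \approx 118.87 i$)
$p = -42500$
$f - p = \frac{i \sqrt{635091898}}{212} - -42500 = \frac{i \sqrt{635091898}}{212} + 42500 = 42500 + \frac{i \sqrt{635091898}}{212}$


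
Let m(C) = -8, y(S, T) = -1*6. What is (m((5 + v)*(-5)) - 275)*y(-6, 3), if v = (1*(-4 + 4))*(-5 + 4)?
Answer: 1698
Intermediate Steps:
y(S, T) = -6
v = 0 (v = (1*0)*(-1) = 0*(-1) = 0)
(m((5 + v)*(-5)) - 275)*y(-6, 3) = (-8 - 275)*(-6) = -283*(-6) = 1698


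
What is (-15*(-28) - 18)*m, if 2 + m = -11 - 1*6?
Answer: -7638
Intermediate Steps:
m = -19 (m = -2 + (-11 - 1*6) = -2 + (-11 - 6) = -2 - 17 = -19)
(-15*(-28) - 18)*m = (-15*(-28) - 18)*(-19) = (420 - 18)*(-19) = 402*(-19) = -7638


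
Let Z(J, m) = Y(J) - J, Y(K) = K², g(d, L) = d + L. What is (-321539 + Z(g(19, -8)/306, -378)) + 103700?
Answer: -20397575849/93636 ≈ -2.1784e+5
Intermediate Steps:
g(d, L) = L + d
Z(J, m) = J² - J
(-321539 + Z(g(19, -8)/306, -378)) + 103700 = (-321539 + ((-8 + 19)/306)*(-1 + (-8 + 19)/306)) + 103700 = (-321539 + (11*(1/306))*(-1 + 11*(1/306))) + 103700 = (-321539 + 11*(-1 + 11/306)/306) + 103700 = (-321539 + (11/306)*(-295/306)) + 103700 = (-321539 - 3245/93636) + 103700 = -30107629049/93636 + 103700 = -20397575849/93636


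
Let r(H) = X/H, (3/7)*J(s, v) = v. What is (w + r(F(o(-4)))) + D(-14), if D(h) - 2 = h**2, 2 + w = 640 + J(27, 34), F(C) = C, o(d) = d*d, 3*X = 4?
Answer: 10985/12 ≈ 915.42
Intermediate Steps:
J(s, v) = 7*v/3
X = 4/3 (X = (1/3)*4 = 4/3 ≈ 1.3333)
o(d) = d**2
r(H) = 4/(3*H)
w = 2152/3 (w = -2 + (640 + (7/3)*34) = -2 + (640 + 238/3) = -2 + 2158/3 = 2152/3 ≈ 717.33)
D(h) = 2 + h**2
(w + r(F(o(-4)))) + D(-14) = (2152/3 + 4/(3*((-4)**2))) + (2 + (-14)**2) = (2152/3 + (4/3)/16) + (2 + 196) = (2152/3 + (4/3)*(1/16)) + 198 = (2152/3 + 1/12) + 198 = 8609/12 + 198 = 10985/12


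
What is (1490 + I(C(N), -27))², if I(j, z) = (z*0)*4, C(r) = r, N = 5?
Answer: 2220100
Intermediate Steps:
I(j, z) = 0 (I(j, z) = 0*4 = 0)
(1490 + I(C(N), -27))² = (1490 + 0)² = 1490² = 2220100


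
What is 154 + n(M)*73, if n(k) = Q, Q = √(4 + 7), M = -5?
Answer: 154 + 73*√11 ≈ 396.11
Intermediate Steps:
Q = √11 ≈ 3.3166
n(k) = √11
154 + n(M)*73 = 154 + √11*73 = 154 + 73*√11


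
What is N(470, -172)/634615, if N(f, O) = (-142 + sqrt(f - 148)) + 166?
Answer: 24/634615 + sqrt(322)/634615 ≈ 6.6094e-5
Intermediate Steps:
N(f, O) = 24 + sqrt(-148 + f) (N(f, O) = (-142 + sqrt(-148 + f)) + 166 = 24 + sqrt(-148 + f))
N(470, -172)/634615 = (24 + sqrt(-148 + 470))/634615 = (24 + sqrt(322))*(1/634615) = 24/634615 + sqrt(322)/634615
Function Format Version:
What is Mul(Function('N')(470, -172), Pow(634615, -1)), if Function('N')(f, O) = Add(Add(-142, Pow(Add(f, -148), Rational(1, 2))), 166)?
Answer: Add(Rational(24, 634615), Mul(Rational(1, 634615), Pow(322, Rational(1, 2)))) ≈ 6.6094e-5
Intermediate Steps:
Function('N')(f, O) = Add(24, Pow(Add(-148, f), Rational(1, 2))) (Function('N')(f, O) = Add(Add(-142, Pow(Add(-148, f), Rational(1, 2))), 166) = Add(24, Pow(Add(-148, f), Rational(1, 2))))
Mul(Function('N')(470, -172), Pow(634615, -1)) = Mul(Add(24, Pow(Add(-148, 470), Rational(1, 2))), Pow(634615, -1)) = Mul(Add(24, Pow(322, Rational(1, 2))), Rational(1, 634615)) = Add(Rational(24, 634615), Mul(Rational(1, 634615), Pow(322, Rational(1, 2))))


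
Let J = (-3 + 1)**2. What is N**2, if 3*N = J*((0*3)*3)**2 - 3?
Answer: 1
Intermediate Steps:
J = 4 (J = (-2)**2 = 4)
N = -1 (N = (4*((0*3)*3)**2 - 3)/3 = (4*(0*3)**2 - 3)/3 = (4*0**2 - 3)/3 = (4*0 - 3)/3 = (0 - 3)/3 = (1/3)*(-3) = -1)
N**2 = (-1)**2 = 1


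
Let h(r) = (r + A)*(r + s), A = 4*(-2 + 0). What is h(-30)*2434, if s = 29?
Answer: 92492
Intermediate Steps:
A = -8 (A = 4*(-2) = -8)
h(r) = (-8 + r)*(29 + r) (h(r) = (r - 8)*(r + 29) = (-8 + r)*(29 + r))
h(-30)*2434 = (-232 + (-30)**2 + 21*(-30))*2434 = (-232 + 900 - 630)*2434 = 38*2434 = 92492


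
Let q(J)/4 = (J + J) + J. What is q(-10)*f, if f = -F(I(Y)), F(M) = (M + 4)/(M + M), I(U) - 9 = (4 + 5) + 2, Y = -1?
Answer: 72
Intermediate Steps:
I(U) = 20 (I(U) = 9 + ((4 + 5) + 2) = 9 + (9 + 2) = 9 + 11 = 20)
q(J) = 12*J (q(J) = 4*((J + J) + J) = 4*(2*J + J) = 4*(3*J) = 12*J)
F(M) = (4 + M)/(2*M) (F(M) = (4 + M)/((2*M)) = (4 + M)*(1/(2*M)) = (4 + M)/(2*M))
f = -⅗ (f = -(4 + 20)/(2*20) = -24/(2*20) = -1*⅗ = -⅗ ≈ -0.60000)
q(-10)*f = (12*(-10))*(-⅗) = -120*(-⅗) = 72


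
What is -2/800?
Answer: -1/400 ≈ -0.0025000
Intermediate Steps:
-2/800 = -2*1/800 = -1/400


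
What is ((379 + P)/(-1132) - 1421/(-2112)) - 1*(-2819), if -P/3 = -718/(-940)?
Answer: 396000442253/140458560 ≈ 2819.3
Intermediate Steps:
P = -1077/470 (P = -(-2154)/(-940) = -(-2154)*(-1)/940 = -3*359/470 = -1077/470 ≈ -2.2915)
((379 + P)/(-1132) - 1421/(-2112)) - 1*(-2819) = ((379 - 1077/470)/(-1132) - 1421/(-2112)) - 1*(-2819) = ((177053/470)*(-1/1132) - 1421*(-1/2112)) + 2819 = (-177053/532040 + 1421/2112) + 2819 = 47761613/140458560 + 2819 = 396000442253/140458560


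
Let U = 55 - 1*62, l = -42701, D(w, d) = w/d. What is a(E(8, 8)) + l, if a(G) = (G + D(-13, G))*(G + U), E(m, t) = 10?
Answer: -426749/10 ≈ -42675.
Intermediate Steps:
U = -7 (U = 55 - 62 = -7)
a(G) = (-7 + G)*(G - 13/G) (a(G) = (G - 13/G)*(G - 7) = (G - 13/G)*(-7 + G) = (-7 + G)*(G - 13/G))
a(E(8, 8)) + l = (-13 + 10² - 7*10 + 91/10) - 42701 = (-13 + 100 - 70 + 91*(⅒)) - 42701 = (-13 + 100 - 70 + 91/10) - 42701 = 261/10 - 42701 = -426749/10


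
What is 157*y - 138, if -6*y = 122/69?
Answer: -38143/207 ≈ -184.27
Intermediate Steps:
y = -61/207 (y = -61/(3*69) = -1/6*122/69 = -61/207 ≈ -0.29469)
157*y - 138 = 157*(-61/207) - 138 = -9577/207 - 138 = -38143/207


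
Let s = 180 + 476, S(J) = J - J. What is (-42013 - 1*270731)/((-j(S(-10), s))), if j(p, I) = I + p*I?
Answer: 39093/82 ≈ 476.74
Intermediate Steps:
S(J) = 0
s = 656
j(p, I) = I + I*p
(-42013 - 1*270731)/((-j(S(-10), s))) = (-42013 - 1*270731)/((-656*(1 + 0))) = (-42013 - 270731)/((-656)) = -312744/((-1*656)) = -312744/(-656) = -312744*(-1/656) = 39093/82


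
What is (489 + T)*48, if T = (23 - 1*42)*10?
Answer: 14352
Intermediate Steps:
T = -190 (T = (23 - 42)*10 = -19*10 = -190)
(489 + T)*48 = (489 - 190)*48 = 299*48 = 14352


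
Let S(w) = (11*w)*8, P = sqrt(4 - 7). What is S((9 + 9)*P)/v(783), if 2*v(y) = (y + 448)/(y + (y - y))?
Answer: 2480544*I*sqrt(3)/1231 ≈ 3490.2*I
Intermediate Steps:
v(y) = (448 + y)/(2*y) (v(y) = ((y + 448)/(y + (y - y)))/2 = ((448 + y)/(y + 0))/2 = ((448 + y)/y)/2 = (448 + y)/(2*y))
P = I*sqrt(3) (P = sqrt(-3) = I*sqrt(3) ≈ 1.732*I)
S(w) = 88*w
S((9 + 9)*P)/v(783) = (88*((9 + 9)*(I*sqrt(3))))/(((1/2)*(448 + 783)/783)) = (88*(18*(I*sqrt(3))))/(((1/2)*(1/783)*1231)) = (88*(18*I*sqrt(3)))/(1231/1566) = (1584*I*sqrt(3))*(1566/1231) = 2480544*I*sqrt(3)/1231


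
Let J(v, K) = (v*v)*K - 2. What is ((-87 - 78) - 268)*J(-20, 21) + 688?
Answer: -3635646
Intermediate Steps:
J(v, K) = -2 + K*v**2 (J(v, K) = v**2*K - 2 = K*v**2 - 2 = -2 + K*v**2)
((-87 - 78) - 268)*J(-20, 21) + 688 = ((-87 - 78) - 268)*(-2 + 21*(-20)**2) + 688 = (-165 - 268)*(-2 + 21*400) + 688 = -433*(-2 + 8400) + 688 = -433*8398 + 688 = -3636334 + 688 = -3635646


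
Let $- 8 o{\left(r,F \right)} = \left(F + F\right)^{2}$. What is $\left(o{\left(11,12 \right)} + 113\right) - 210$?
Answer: $-169$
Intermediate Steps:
$o{\left(r,F \right)} = - \frac{F^{2}}{2}$ ($o{\left(r,F \right)} = - \frac{\left(F + F\right)^{2}}{8} = - \frac{\left(2 F\right)^{2}}{8} = - \frac{4 F^{2}}{8} = - \frac{F^{2}}{2}$)
$\left(o{\left(11,12 \right)} + 113\right) - 210 = \left(- \frac{12^{2}}{2} + 113\right) - 210 = \left(\left(- \frac{1}{2}\right) 144 + 113\right) - 210 = \left(-72 + 113\right) - 210 = 41 - 210 = -169$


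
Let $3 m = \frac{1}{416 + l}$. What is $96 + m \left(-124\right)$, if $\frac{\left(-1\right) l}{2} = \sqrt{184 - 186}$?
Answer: $\frac{6223856}{64899} - \frac{31 i \sqrt{2}}{64899} \approx 95.901 - 0.00067552 i$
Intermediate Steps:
$l = - 2 i \sqrt{2}$ ($l = - 2 \sqrt{184 - 186} = - 2 \sqrt{-2} = - 2 i \sqrt{2} \approx - 2.8284 i$)
$m = \frac{1}{3 \left(416 - 2 i \sqrt{2}\right)} \approx 0.00080124 + 5.4477 \cdot 10^{-6} i$
$96 + m \left(-124\right) = 96 + \left(\frac{52}{64899} + \frac{i \sqrt{2}}{259596}\right) \left(-124\right) = 96 - \left(\frac{6448}{64899} + \frac{31 i \sqrt{2}}{64899}\right) = \frac{6223856}{64899} - \frac{31 i \sqrt{2}}{64899}$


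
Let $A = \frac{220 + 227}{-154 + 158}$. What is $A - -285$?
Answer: $\frac{1587}{4} \approx 396.75$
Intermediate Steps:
$A = \frac{447}{4} \approx 111.75$
$A - -285 = \frac{447}{4} - -285 = \frac{447}{4} + 285 = \frac{1587}{4}$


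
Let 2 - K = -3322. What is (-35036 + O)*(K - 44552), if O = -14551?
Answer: 2044372836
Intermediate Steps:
K = 3324 (K = 2 - 1*(-3322) = 2 + 3322 = 3324)
(-35036 + O)*(K - 44552) = (-35036 - 14551)*(3324 - 44552) = -49587*(-41228) = 2044372836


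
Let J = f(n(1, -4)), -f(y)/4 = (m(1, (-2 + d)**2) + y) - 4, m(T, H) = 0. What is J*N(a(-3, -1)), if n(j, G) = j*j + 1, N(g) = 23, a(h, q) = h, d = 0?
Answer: 184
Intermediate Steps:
n(j, G) = 1 + j**2 (n(j, G) = j**2 + 1 = 1 + j**2)
f(y) = 16 - 4*y (f(y) = -4*((0 + y) - 4) = -4*(y - 4) = -4*(-4 + y) = 16 - 4*y)
J = 8 (J = 16 - 4*(1 + 1**2) = 16 - 4*(1 + 1) = 16 - 4*2 = 16 - 8 = 8)
J*N(a(-3, -1)) = 8*23 = 184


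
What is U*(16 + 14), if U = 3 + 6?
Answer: 270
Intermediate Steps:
U = 9
U*(16 + 14) = 9*(16 + 14) = 9*30 = 270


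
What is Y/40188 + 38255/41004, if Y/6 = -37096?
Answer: -37201541/8077788 ≈ -4.6054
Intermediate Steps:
Y = -222576 (Y = 6*(-37096) = -222576)
Y/40188 + 38255/41004 = -222576/40188 + 38255/41004 = -222576*1/40188 + 38255*(1/41004) = -18548/3349 + 38255/41004 = -37201541/8077788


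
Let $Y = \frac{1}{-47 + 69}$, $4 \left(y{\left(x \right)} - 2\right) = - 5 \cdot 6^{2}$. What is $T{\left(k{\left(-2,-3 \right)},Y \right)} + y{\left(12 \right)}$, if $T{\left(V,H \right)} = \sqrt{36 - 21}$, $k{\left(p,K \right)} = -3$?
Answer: $-43 + \sqrt{15} \approx -39.127$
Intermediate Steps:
$y{\left(x \right)} = -43$ ($y{\left(x \right)} = 2 + \frac{\left(-5\right) 6^{2}}{4} = 2 + \frac{\left(-5\right) 36}{4} = 2 + \frac{1}{4} \left(-180\right) = 2 - 45 = -43$)
$Y = \frac{1}{22} \approx 0.045455$
$T{\left(V,H \right)} = \sqrt{15}$
$T{\left(k{\left(-2,-3 \right)},Y \right)} + y{\left(12 \right)} = \sqrt{15} - 43 = -43 + \sqrt{15}$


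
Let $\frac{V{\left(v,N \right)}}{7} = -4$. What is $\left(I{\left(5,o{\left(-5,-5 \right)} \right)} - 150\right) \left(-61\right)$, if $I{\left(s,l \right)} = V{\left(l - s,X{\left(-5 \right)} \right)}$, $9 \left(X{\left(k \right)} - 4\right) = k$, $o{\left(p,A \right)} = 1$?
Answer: $10858$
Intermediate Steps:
$X{\left(k \right)} = 4 + \frac{k}{9}$
$V{\left(v,N \right)} = -28$ ($V{\left(v,N \right)} = 7 \left(-4\right) = -28$)
$I{\left(s,l \right)} = -28$
$\left(I{\left(5,o{\left(-5,-5 \right)} \right)} - 150\right) \left(-61\right) = \left(-28 - 150\right) \left(-61\right) = \left(-178\right) \left(-61\right) = 10858$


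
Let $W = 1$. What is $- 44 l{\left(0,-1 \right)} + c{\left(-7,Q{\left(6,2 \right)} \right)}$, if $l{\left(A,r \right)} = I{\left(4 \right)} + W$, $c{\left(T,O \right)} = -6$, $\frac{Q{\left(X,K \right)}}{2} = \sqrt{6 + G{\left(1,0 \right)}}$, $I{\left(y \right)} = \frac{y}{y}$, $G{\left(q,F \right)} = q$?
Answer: $-94$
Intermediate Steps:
$I{\left(y \right)} = 1$
$Q{\left(X,K \right)} = 2 \sqrt{7}$ ($Q{\left(X,K \right)} = 2 \sqrt{6 + 1} = 2 \sqrt{7}$)
$l{\left(A,r \right)} = 2$ ($l{\left(A,r \right)} = 1 + 1 = 2$)
$- 44 l{\left(0,-1 \right)} + c{\left(-7,Q{\left(6,2 \right)} \right)} = \left(-44\right) 2 - 6 = -88 - 6 = -94$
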